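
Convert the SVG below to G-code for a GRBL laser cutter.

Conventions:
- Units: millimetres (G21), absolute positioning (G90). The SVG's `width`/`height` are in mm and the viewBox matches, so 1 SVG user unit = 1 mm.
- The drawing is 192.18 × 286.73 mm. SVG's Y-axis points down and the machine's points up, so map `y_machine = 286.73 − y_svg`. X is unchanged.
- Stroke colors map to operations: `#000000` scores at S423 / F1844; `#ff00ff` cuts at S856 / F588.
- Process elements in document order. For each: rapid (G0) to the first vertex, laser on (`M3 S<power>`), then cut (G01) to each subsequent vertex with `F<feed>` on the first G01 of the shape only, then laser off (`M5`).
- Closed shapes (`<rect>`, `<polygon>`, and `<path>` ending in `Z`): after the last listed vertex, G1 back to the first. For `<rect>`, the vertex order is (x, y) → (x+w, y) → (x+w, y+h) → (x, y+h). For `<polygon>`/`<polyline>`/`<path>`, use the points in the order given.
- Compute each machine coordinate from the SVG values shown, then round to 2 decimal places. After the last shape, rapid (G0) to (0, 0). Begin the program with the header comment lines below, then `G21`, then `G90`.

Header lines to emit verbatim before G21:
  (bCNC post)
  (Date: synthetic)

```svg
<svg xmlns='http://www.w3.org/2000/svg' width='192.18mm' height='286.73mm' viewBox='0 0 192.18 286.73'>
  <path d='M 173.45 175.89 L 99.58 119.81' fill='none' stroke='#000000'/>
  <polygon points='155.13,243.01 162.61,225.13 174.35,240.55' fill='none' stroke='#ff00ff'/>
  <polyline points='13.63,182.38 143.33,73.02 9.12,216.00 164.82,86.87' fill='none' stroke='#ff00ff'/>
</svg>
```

(bCNC post)
(Date: synthetic)
G21
G90
G0 X173.45 Y110.84
M3 S423
G01 X99.58 Y166.92 F1844
M5
G0 X155.13 Y43.72
M3 S856
G01 X162.61 Y61.60 F588
G01 X174.35 Y46.18
G01 X155.13 Y43.72
M5
G0 X13.63 Y104.35
M3 S856
G01 X143.33 Y213.71 F588
G01 X9.12 Y70.73
G01 X164.82 Y199.86
M5
G0 X0.00 Y0.00

Since the viewBox matches the mm dimensions, user units are millimetres directly. The only transform is the Y-flip y_m = 286.73 − y_svg.

Shape 1 is a line segment drawn with `<path>`. Its stroke #000000 means score at S423, F1844. After flipping Y the toolpath is (173.45,110.84) → (99.58,166.92).

Shape 2 is a regular polygon drawn with `<polygon>`. Its stroke #ff00ff means cut at S856, F588. After flipping Y the toolpath is (155.13,43.72) → (162.61,61.60) → (174.35,46.18) → (155.13,43.72), returning to the start.

Shape 3 is a open polyline drawn with `<polyline>`. Its stroke #ff00ff means cut at S856, F588. After flipping Y the toolpath is (13.63,104.35) → (143.33,213.71) → (9.12,70.73) → (164.82,199.86).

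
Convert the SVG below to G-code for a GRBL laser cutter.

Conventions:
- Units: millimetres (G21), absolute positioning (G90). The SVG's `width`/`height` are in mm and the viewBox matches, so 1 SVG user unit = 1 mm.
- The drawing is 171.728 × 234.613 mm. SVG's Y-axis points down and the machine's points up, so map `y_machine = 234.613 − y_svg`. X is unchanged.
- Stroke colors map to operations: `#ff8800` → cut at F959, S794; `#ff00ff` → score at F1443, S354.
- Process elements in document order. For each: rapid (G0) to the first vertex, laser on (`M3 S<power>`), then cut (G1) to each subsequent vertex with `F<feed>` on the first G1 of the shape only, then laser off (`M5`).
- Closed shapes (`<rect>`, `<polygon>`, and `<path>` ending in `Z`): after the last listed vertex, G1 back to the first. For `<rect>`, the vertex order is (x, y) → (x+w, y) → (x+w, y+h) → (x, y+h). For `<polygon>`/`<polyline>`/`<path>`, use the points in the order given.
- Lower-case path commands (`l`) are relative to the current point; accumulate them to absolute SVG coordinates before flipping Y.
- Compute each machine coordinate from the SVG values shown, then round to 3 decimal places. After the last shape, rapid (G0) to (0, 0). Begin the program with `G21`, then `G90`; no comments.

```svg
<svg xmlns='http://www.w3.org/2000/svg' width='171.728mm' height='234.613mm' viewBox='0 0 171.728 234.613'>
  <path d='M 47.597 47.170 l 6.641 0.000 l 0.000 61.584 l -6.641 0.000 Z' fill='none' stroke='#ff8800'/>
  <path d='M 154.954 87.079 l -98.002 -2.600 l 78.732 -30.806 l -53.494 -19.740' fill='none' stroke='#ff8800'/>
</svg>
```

G21
G90
G0 X47.597 Y187.443
M3 S794
G1 X54.238 Y187.443 F959
G1 X54.238 Y125.859
G1 X47.597 Y125.859
G1 X47.597 Y187.443
M5
G0 X154.954 Y147.534
M3 S794
G1 X56.952 Y150.134 F959
G1 X135.684 Y180.940
G1 X82.190 Y200.680
M5
G0 X0.000 Y0.000

viewBox `0 0 171.728 234.613` with mm width/height → 1 unit = 1 mm. Flip: y_m = 234.613 − y_svg.

**Shape 1** — `<path>` rectangle, stroke `#ff8800` → cut (S794, F959). Machine vertices: (47.597,187.443) → (54.238,187.443) → (54.238,125.859) → (47.597,125.859) → (47.597,187.443). Closed: final G1 returns to the first vertex.

**Shape 2** — `<path>` open polyline, stroke `#ff8800` → cut (S794, F959). Machine vertices: (154.954,147.534) → (56.952,150.134) → (135.684,180.940) → (82.190,200.680). Open path.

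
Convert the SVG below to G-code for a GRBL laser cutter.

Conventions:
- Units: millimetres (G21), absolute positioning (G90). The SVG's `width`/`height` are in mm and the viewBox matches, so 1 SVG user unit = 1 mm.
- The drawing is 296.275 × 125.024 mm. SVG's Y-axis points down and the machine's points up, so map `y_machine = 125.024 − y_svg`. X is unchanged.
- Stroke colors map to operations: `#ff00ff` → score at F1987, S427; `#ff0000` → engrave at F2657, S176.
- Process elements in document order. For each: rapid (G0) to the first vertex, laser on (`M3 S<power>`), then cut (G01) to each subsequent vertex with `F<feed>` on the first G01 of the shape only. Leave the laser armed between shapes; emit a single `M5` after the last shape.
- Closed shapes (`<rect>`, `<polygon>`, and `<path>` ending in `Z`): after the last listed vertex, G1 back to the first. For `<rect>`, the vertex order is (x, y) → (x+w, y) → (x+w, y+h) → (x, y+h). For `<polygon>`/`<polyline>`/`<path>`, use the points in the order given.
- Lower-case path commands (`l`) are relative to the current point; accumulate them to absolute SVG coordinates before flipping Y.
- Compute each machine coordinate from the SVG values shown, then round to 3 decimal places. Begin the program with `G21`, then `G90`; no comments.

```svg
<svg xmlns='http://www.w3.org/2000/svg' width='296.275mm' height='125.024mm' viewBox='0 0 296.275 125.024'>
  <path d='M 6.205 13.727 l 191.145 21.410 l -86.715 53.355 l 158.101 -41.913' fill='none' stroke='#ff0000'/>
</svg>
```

G21
G90
G0 X6.205 Y111.297
M3 S176
G01 X197.350 Y89.887 F2657
G01 X110.635 Y36.532
G01 X268.736 Y78.445
M5

1 u = 1 mm; y_m = 125.024 − y.

[1] `<path>` open polyline, #ff0000→engrave S176 F2657: (6.205,111.297) → (197.350,89.887) → (110.635,36.532) → (268.736,78.445)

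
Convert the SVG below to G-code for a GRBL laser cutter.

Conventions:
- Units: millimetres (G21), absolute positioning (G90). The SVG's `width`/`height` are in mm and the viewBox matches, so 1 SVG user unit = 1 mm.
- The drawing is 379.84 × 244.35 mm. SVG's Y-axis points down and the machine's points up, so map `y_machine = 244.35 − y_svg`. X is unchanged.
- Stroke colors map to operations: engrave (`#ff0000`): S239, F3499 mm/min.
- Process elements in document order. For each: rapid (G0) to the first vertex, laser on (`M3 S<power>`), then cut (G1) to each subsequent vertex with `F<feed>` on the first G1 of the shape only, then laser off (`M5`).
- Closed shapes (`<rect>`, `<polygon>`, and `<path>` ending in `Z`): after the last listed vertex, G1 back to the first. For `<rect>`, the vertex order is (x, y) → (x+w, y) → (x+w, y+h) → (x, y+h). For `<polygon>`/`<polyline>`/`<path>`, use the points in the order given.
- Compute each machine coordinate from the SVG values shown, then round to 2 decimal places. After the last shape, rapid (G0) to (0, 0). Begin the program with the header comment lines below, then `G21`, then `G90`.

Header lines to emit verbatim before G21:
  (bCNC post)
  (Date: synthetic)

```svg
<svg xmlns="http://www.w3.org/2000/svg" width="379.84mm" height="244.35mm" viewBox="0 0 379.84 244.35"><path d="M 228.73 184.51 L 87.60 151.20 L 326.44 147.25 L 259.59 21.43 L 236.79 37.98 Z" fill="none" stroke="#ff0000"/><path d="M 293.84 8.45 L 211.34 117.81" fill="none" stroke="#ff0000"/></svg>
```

(bCNC post)
(Date: synthetic)
G21
G90
G0 X228.73 Y59.84
M3 S239
G1 X87.60 Y93.15 F3499
G1 X326.44 Y97.10
G1 X259.59 Y222.92
G1 X236.79 Y206.37
G1 X228.73 Y59.84
M5
G0 X293.84 Y235.90
M3 S239
G1 X211.34 Y126.54 F3499
M5
G0 X0.00 Y0.00

1 u = 1 mm; y_m = 244.35 − y.

[1] `<path>` closed polygon, #ff0000→engrave S239 F3499: (228.73,59.84) → (87.60,93.15) → (326.44,97.10) → (259.59,222.92) → (236.79,206.37) → (228.73,59.84) (closed)

[2] `<path>` line segment, #ff0000→engrave S239 F3499: (293.84,235.90) → (211.34,126.54)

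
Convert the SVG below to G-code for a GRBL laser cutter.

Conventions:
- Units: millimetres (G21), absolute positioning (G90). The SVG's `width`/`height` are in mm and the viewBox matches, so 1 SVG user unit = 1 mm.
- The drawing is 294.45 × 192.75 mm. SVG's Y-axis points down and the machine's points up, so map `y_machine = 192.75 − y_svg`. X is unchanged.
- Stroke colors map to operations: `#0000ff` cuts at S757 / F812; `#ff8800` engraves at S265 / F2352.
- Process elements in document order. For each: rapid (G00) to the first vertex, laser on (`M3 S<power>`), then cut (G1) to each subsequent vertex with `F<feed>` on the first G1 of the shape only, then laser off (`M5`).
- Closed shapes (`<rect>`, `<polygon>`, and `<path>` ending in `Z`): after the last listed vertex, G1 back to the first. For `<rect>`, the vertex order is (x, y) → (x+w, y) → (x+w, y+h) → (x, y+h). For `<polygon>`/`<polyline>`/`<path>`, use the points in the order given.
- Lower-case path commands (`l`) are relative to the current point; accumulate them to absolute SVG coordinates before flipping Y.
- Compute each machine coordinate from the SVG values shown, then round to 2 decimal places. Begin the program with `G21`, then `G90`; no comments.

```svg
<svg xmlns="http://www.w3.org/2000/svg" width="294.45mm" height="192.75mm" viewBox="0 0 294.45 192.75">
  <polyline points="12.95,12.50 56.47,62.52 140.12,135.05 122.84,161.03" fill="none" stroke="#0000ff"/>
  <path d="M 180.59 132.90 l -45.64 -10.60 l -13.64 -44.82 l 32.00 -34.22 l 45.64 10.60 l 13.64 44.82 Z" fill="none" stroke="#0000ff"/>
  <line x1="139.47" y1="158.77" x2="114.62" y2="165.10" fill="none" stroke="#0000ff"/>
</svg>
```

Since the viewBox matches the mm dimensions, user units are millimetres directly. The only transform is the Y-flip y_m = 192.75 − y_svg.

Shape 1 is a open polyline drawn with `<polyline>`. Its stroke #0000ff means cut at S757, F812. After flipping Y the toolpath is (12.95,180.25) → (56.47,130.23) → (140.12,57.70) → (122.84,31.72).

Shape 2 is a regular polygon drawn with `<path>`. Its stroke #0000ff means cut at S757, F812. After flipping Y the toolpath is (180.59,59.85) → (134.95,70.45) → (121.31,115.27) → (153.31,149.49) → (198.95,138.89) → (212.59,94.07) → (180.59,59.85), returning to the start.

Shape 3 is a line segment drawn with `<line>`. Its stroke #0000ff means cut at S757, F812. After flipping Y the toolpath is (139.47,33.98) → (114.62,27.65).

G21
G90
G00 X12.95 Y180.25
M3 S757
G1 X56.47 Y130.23 F812
G1 X140.12 Y57.70
G1 X122.84 Y31.72
M5
G00 X180.59 Y59.85
M3 S757
G1 X134.95 Y70.45 F812
G1 X121.31 Y115.27
G1 X153.31 Y149.49
G1 X198.95 Y138.89
G1 X212.59 Y94.07
G1 X180.59 Y59.85
M5
G00 X139.47 Y33.98
M3 S757
G1 X114.62 Y27.65 F812
M5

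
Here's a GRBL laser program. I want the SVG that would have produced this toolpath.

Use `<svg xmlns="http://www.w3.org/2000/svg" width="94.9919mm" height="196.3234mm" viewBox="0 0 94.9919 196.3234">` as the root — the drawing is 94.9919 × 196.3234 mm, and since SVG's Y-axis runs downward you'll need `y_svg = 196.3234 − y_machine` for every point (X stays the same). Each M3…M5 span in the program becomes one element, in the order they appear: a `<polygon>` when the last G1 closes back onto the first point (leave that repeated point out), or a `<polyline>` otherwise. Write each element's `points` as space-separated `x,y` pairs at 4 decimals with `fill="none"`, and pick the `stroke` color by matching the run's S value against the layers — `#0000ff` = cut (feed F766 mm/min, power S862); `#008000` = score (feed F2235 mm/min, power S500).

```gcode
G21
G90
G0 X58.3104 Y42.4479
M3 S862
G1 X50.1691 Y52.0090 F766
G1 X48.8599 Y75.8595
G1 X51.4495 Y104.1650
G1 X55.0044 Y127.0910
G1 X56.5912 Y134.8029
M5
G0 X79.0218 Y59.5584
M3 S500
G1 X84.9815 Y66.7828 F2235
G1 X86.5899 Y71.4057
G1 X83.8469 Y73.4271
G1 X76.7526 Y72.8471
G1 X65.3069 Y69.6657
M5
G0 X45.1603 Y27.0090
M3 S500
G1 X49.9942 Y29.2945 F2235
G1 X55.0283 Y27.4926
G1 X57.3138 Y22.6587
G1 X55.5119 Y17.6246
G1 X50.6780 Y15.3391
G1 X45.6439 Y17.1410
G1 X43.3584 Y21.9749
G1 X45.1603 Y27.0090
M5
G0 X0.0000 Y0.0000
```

<svg xmlns="http://www.w3.org/2000/svg" width="94.9919mm" height="196.3234mm" viewBox="0 0 94.9919 196.3234">
  <polyline points="58.3104,153.8755 50.1691,144.3144 48.8599,120.4639 51.4495,92.1584 55.0044,69.2324 56.5912,61.5205" fill="none" stroke="#0000ff"/>
  <polyline points="79.0218,136.7650 84.9815,129.5406 86.5899,124.9177 83.8469,122.8963 76.7526,123.4763 65.3069,126.6577" fill="none" stroke="#008000"/>
  <polygon points="45.1603,169.3144 49.9942,167.0289 55.0283,168.8308 57.3138,173.6647 55.5119,178.6988 50.6780,180.9843 45.6439,179.1824 43.3584,174.3485" fill="none" stroke="#008000"/>
</svg>

Machine Y-up, SVG Y-down with viewBox height 196.3234, so y_svg = 196.3234 − y_machine; X carries over.

Run 1: power S862 maps to stroke `#0000ff` (cut). The run is open, so emit a `<polyline>` with points (Y-flipped): 58.3104,153.8755 50.1691,144.3144 48.8599,120.4639 51.4495,92.1584 55.0044,69.2324 56.5912,61.5205.

Run 2: power S500 maps to stroke `#008000` (score). The run is open, so emit a `<polyline>` with points (Y-flipped): 79.0218,136.7650 84.9815,129.5406 86.5899,124.9177 83.8469,122.8963 76.7526,123.4763 65.3069,126.6577.

Run 3: power S500 maps to stroke `#008000` (score). The run returns to its start, so emit a `<polygon>` with points (Y-flipped): 45.1603,169.3144 49.9942,167.0289 55.0283,168.8308 57.3138,173.6647 55.5119,178.6988 50.6780,180.9843 45.6439,179.1824 43.3584,174.3485.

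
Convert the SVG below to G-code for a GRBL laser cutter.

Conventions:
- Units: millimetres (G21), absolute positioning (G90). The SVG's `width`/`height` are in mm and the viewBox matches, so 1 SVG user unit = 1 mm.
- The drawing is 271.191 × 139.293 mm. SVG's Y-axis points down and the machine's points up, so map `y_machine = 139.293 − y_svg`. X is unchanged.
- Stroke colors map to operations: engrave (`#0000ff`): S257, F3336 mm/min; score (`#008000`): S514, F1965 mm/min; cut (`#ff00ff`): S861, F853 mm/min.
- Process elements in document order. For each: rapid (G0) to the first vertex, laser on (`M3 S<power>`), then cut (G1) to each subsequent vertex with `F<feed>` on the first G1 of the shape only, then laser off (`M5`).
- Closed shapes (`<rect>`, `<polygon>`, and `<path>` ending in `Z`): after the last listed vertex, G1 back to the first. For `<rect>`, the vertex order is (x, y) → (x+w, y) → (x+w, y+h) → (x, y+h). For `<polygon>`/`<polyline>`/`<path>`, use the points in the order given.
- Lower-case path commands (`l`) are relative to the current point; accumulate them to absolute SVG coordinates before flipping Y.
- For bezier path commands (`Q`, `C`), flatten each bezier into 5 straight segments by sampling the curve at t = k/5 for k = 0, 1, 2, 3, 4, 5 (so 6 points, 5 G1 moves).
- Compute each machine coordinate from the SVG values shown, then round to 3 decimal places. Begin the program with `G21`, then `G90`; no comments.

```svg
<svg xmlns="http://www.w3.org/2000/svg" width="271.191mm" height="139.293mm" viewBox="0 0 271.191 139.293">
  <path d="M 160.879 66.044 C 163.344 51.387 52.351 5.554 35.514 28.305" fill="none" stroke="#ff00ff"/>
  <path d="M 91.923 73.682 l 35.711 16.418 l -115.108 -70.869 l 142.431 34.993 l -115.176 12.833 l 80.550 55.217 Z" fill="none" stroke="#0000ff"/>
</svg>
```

G21
G90
G0 X160.879 Y73.249
M3 S861
G1 X150.404 Y84.986 F853
G1 X122.664 Y99.417
G1 X87.626 Y111.754
G1 X55.254 Y117.207
G1 X35.514 Y110.988
M5
G0 X91.923 Y65.611
M3 S257
G1 X127.634 Y49.193 F3336
G1 X12.526 Y120.062
G1 X154.957 Y85.069
G1 X39.781 Y72.236
G1 X120.331 Y17.019
G1 X91.923 Y65.611
M5

Since the viewBox matches the mm dimensions, user units are millimetres directly. The only transform is the Y-flip y_m = 139.293 − y_svg.

Shape 1 is a cubic bezier drawn with `<path>`. Its stroke #ff00ff means cut at S861, F853. After flipping Y the toolpath is (160.879,73.249) → (150.404,84.986) → (122.664,99.417) → (87.626,111.754) → (55.254,117.207) → (35.514,110.988).

Shape 2 is a closed polygon drawn with `<path>`. Its stroke #0000ff means engrave at S257, F3336. After flipping Y the toolpath is (91.923,65.611) → (127.634,49.193) → (12.526,120.062) → (154.957,85.069) → (39.781,72.236) → (120.331,17.019) → (91.923,65.611), returning to the start.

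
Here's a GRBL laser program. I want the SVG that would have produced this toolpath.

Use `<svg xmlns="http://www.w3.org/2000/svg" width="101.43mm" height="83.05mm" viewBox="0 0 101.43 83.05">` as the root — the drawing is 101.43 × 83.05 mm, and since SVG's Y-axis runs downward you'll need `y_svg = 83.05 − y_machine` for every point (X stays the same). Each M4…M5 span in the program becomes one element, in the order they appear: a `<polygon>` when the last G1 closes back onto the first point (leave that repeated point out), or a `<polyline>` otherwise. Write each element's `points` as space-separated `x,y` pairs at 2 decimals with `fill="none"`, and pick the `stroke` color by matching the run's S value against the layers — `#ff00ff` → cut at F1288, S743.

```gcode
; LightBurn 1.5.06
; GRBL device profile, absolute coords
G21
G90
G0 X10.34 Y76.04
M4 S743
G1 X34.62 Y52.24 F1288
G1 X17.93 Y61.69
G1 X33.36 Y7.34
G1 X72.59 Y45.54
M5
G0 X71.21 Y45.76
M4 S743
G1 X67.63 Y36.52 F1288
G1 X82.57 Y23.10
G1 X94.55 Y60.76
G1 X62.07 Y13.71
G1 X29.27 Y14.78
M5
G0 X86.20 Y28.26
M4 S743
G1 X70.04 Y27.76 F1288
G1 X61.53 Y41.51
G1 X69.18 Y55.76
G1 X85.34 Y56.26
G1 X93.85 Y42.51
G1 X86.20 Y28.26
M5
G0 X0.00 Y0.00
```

<svg xmlns="http://www.w3.org/2000/svg" width="101.43mm" height="83.05mm" viewBox="0 0 101.43 83.05">
  <polyline points="10.34,7.01 34.62,30.81 17.93,21.36 33.36,75.71 72.59,37.51" fill="none" stroke="#ff00ff"/>
  <polyline points="71.21,37.29 67.63,46.53 82.57,59.95 94.55,22.29 62.07,69.34 29.27,68.27" fill="none" stroke="#ff00ff"/>
  <polygon points="86.20,54.79 70.04,55.29 61.53,41.54 69.18,27.29 85.34,26.79 93.85,40.54" fill="none" stroke="#ff00ff"/>
</svg>

Each laser-on run becomes one SVG element. Flip Y back into SVG space with y_svg = 83.05 − y_machine. Every run uses S743, so all elements get stroke `#ff00ff` (cut).

Run 1: The run is open, so emit a `<polyline>` with points (Y-flipped): 10.34,7.01 34.62,30.81 17.93,21.36 33.36,75.71 72.59,37.51.

Run 2: The run is open, so emit a `<polyline>` with points (Y-flipped): 71.21,37.29 67.63,46.53 82.57,59.95 94.55,22.29 62.07,69.34 29.27,68.27.

Run 3: The run returns to its start, so emit a `<polygon>` with points (Y-flipped): 86.20,54.79 70.04,55.29 61.53,41.54 69.18,27.29 85.34,26.79 93.85,40.54.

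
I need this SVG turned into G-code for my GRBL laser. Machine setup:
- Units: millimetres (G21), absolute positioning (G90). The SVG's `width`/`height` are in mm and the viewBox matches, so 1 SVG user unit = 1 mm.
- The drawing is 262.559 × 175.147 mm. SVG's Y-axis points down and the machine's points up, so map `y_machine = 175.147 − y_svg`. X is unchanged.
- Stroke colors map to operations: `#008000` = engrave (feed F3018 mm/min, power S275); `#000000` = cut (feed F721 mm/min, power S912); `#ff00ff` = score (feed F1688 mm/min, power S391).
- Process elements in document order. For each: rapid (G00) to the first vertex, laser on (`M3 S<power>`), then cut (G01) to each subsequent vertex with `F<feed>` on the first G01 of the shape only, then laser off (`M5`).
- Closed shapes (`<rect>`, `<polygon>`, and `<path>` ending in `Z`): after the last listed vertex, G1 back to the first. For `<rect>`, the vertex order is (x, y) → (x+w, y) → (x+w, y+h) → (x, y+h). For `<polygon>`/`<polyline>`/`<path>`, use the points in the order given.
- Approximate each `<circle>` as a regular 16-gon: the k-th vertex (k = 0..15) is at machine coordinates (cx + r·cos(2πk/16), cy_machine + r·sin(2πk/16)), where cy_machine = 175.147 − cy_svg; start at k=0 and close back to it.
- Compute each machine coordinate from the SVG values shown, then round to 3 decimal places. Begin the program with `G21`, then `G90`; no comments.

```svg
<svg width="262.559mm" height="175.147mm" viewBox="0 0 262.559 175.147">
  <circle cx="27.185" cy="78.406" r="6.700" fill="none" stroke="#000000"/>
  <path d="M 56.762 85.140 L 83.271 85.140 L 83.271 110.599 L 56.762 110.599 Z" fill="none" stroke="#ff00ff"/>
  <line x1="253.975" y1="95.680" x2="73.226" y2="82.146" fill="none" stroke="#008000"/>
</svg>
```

G21
G90
G00 X33.885 Y96.741
M3 S912
G01 X33.375 Y99.305 F721
G01 X31.923 Y101.479
G01 X29.749 Y102.931
G01 X27.185 Y103.441
G01 X24.621 Y102.931
G01 X22.447 Y101.479
G01 X20.995 Y99.305
G01 X20.485 Y96.741
G01 X20.995 Y94.177
G01 X22.447 Y92.003
G01 X24.621 Y90.551
G01 X27.185 Y90.041
G01 X29.749 Y90.551
G01 X31.923 Y92.003
G01 X33.375 Y94.177
G01 X33.885 Y96.741
M5
G00 X56.762 Y90.007
M3 S391
G01 X83.271 Y90.007 F1688
G01 X83.271 Y64.548
G01 X56.762 Y64.548
G01 X56.762 Y90.007
M5
G00 X253.975 Y79.467
M3 S275
G01 X73.226 Y93.001 F3018
M5

viewBox `0 0 262.559 175.147` with mm width/height → 1 unit = 1 mm. Flip: y_m = 175.147 − y_svg.

**Shape 1** — `<circle>` circle, stroke `#000000` → cut (S912, F721). Machine vertices: (33.885,96.741) → (33.375,99.305) → (31.923,101.479) → (29.749,102.931) → (27.185,103.441) → (24.621,102.931) → (22.447,101.479) → (20.995,99.305) → (20.485,96.741) → (20.995,94.177) → (22.447,92.003) → (24.621,90.551) → (27.185,90.041) → (29.749,90.551) → (31.923,92.003) → (33.375,94.177) → (33.885,96.741). Closed: final G1 returns to the first vertex.

**Shape 2** — `<path>` rectangle, stroke `#ff00ff` → score (S391, F1688). Machine vertices: (56.762,90.007) → (83.271,90.007) → (83.271,64.548) → (56.762,64.548) → (56.762,90.007). Closed: final G1 returns to the first vertex.

**Shape 3** — `<line>` line segment, stroke `#008000` → engrave (S275, F3018). Machine vertices: (253.975,79.467) → (73.226,93.001). Open path.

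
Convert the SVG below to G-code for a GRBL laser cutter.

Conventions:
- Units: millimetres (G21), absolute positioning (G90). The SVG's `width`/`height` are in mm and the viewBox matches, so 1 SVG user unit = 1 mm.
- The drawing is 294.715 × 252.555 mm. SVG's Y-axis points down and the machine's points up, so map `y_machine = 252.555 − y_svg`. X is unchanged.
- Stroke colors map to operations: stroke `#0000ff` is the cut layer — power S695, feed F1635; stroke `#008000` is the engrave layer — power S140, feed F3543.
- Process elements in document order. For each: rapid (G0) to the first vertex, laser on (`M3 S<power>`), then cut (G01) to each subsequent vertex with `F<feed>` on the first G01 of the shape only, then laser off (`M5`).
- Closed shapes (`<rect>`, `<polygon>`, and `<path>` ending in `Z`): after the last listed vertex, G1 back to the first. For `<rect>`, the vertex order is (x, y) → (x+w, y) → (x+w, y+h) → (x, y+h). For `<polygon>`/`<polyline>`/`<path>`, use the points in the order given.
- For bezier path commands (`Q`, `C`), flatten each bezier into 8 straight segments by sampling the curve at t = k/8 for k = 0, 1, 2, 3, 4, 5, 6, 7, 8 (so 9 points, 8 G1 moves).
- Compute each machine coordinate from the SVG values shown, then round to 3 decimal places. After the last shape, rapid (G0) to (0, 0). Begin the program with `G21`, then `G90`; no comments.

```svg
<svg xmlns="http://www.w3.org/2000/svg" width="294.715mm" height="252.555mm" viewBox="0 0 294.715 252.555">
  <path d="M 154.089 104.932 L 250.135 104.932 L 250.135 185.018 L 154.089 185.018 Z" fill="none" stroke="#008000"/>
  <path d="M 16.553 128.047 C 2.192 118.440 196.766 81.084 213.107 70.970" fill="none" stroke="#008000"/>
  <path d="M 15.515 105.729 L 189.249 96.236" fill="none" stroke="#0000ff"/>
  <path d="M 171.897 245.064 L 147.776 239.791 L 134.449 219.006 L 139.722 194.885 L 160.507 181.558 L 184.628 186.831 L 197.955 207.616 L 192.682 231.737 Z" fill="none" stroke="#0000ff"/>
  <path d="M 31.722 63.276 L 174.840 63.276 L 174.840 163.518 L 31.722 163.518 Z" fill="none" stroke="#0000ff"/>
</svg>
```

G21
G90
G0 X154.089 Y147.623
M3 S140
G01 X250.135 Y147.623 F3543
G01 X250.135 Y67.537
G01 X154.089 Y67.537
G01 X154.089 Y147.623
M5
G0 X16.553 Y124.508
M3 S140
G01 X20.205 Y129.304 F3543
G01 X38.908 Y136.057
G01 X68.124 Y144.123
G01 X103.317 Y152.856
G01 X139.948 Y161.614
G01 X173.482 Y169.751
G01 X199.381 Y176.623
G01 X213.107 Y181.585
M5
G0 X15.515 Y146.826
M3 S695
G01 X189.249 Y156.319 F1635
M5
G0 X171.897 Y7.491
M3 S695
G01 X147.776 Y12.764 F1635
G01 X134.449 Y33.549
G01 X139.722 Y57.670
G01 X160.507 Y70.997
G01 X184.628 Y65.724
G01 X197.955 Y44.939
G01 X192.682 Y20.818
G01 X171.897 Y7.491
M5
G0 X31.722 Y189.279
M3 S695
G01 X174.840 Y189.279 F1635
G01 X174.840 Y89.037
G01 X31.722 Y89.037
G01 X31.722 Y189.279
M5
G0 X0.000 Y0.000

1 u = 1 mm; y_m = 252.555 − y.

[1] `<path>` rectangle, #008000→engrave S140 F3543: (154.089,147.623) → (250.135,147.623) → (250.135,67.537) → (154.089,67.537) → (154.089,147.623) (closed)

[2] `<path>` cubic bezier, #008000→engrave S140 F3543: (16.553,124.508) → (20.205,129.304) → (38.908,136.057) → (68.124,144.123) → (103.317,152.856) → (139.948,161.614) → (173.482,169.751) → (199.381,176.623) → (213.107,181.585)

[3] `<path>` line segment, #0000ff→cut S695 F1635: (15.515,146.826) → (189.249,156.319)

[4] `<path>` regular polygon, #0000ff→cut S695 F1635: (171.897,7.491) → (147.776,12.764) → (134.449,33.549) → (139.722,57.670) → (160.507,70.997) → (184.628,65.724) → (197.955,44.939) → (192.682,20.818) → (171.897,7.491) (closed)

[5] `<path>` rectangle, #0000ff→cut S695 F1635: (31.722,189.279) → (174.840,189.279) → (174.840,89.037) → (31.722,89.037) → (31.722,189.279) (closed)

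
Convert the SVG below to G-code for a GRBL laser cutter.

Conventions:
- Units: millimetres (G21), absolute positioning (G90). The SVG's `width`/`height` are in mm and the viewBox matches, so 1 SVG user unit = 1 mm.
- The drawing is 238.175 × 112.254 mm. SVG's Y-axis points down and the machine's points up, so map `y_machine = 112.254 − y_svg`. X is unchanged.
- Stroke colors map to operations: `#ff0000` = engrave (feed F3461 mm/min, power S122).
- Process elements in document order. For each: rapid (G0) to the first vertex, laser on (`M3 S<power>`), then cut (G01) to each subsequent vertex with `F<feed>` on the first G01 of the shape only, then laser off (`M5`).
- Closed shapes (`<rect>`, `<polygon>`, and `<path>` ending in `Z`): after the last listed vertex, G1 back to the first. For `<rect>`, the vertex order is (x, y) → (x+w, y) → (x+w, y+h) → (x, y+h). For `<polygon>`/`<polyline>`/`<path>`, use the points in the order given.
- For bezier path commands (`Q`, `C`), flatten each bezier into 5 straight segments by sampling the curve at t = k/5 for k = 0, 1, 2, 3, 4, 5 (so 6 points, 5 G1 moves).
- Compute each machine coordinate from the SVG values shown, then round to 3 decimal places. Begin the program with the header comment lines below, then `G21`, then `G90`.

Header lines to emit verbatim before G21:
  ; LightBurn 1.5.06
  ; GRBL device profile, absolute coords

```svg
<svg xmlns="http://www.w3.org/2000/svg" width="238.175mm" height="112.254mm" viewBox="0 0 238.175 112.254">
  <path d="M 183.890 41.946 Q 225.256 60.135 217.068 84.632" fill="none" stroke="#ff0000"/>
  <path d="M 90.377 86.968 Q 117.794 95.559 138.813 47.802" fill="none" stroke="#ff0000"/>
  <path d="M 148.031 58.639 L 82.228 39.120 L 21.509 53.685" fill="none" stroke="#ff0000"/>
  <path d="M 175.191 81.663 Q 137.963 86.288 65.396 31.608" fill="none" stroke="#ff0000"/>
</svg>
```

; LightBurn 1.5.06
; GRBL device profile, absolute coords
G21
G90
G0 X183.890 Y70.308
M3 S122
G01 X198.454 Y62.780 F3461
G01 X209.054 Y54.748
G01 X215.690 Y46.210
G01 X218.361 Y37.168
G01 X217.068 Y27.622
M5
G0 X90.377 Y25.286
M3 S122
G01 X101.088 Y24.104 F3461
G01 X111.287 Y27.429
G01 X120.974 Y35.262
G01 X130.149 Y47.603
G01 X138.813 Y64.452
M5
G0 X148.031 Y53.615
M3 S122
G01 X82.228 Y73.134 F3461
G01 X21.509 Y58.569
M5
G0 X175.191 Y30.591
M3 S122
G01 X158.886 Y31.113 F3461
G01 X139.754 Y36.380
G01 X117.795 Y46.391
G01 X93.009 Y61.146
G01 X65.396 Y80.646
M5

1 u = 1 mm; y_m = 112.254 − y.

[1] `<path>` quadratic bezier, #ff0000→engrave S122 F3461: (183.890,70.308) → (198.454,62.780) → (209.054,54.748) → (215.690,46.210) → (218.361,37.168) → (217.068,27.622)

[2] `<path>` quadratic bezier, #ff0000→engrave S122 F3461: (90.377,25.286) → (101.088,24.104) → (111.287,27.429) → (120.974,35.262) → (130.149,47.603) → (138.813,64.452)

[3] `<path>` open polyline, #ff0000→engrave S122 F3461: (148.031,53.615) → (82.228,73.134) → (21.509,58.569)

[4] `<path>` quadratic bezier, #ff0000→engrave S122 F3461: (175.191,30.591) → (158.886,31.113) → (139.754,36.380) → (117.795,46.391) → (93.009,61.146) → (65.396,80.646)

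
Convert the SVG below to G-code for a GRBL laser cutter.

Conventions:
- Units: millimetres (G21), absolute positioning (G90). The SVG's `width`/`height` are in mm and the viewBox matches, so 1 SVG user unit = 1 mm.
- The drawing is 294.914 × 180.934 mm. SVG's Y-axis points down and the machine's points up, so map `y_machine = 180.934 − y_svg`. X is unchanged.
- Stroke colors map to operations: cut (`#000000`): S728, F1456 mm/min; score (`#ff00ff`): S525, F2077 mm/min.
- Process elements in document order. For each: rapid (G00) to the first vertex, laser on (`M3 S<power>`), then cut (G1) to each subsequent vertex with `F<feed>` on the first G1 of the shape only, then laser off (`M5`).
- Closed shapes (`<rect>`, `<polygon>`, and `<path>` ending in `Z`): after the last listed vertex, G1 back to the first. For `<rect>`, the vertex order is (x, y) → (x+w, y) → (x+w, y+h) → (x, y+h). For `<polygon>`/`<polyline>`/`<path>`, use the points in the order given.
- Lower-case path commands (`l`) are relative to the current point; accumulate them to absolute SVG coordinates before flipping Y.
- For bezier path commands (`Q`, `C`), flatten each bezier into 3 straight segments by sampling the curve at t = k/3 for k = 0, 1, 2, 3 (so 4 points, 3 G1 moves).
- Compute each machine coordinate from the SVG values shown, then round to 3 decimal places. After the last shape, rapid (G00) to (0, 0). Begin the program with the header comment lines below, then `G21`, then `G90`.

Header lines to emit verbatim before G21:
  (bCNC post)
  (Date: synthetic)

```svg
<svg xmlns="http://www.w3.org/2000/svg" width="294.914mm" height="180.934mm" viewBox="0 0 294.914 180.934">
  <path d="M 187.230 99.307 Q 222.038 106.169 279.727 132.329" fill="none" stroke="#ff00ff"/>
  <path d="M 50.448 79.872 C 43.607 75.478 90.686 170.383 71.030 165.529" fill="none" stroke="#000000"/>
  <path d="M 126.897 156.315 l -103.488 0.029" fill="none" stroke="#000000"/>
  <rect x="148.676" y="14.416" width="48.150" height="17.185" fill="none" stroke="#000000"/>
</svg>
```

(bCNC post)
(Date: synthetic)
G21
G90
G00 X187.230 Y81.627
M3 S525
G1 X212.978 Y74.908 F2077
G1 X243.810 Y63.901
G1 X279.727 Y48.605
M5
G00 X50.448 Y101.062
M3 S728
G1 X57.112 Y79.729 F1456
G1 X72.910 Y36.431
G1 X71.030 Y15.405
M5
G00 X126.897 Y24.619
M3 S728
G1 X23.409 Y24.590 F1456
M5
G00 X148.676 Y166.518
M3 S728
G1 X196.826 Y166.518 F1456
G1 X196.826 Y149.333
G1 X148.676 Y149.333
G1 X148.676 Y166.518
M5
G00 X0.000 Y0.000

Since the viewBox matches the mm dimensions, user units are millimetres directly. The only transform is the Y-flip y_m = 180.934 − y_svg.

Shape 1 is a quadratic bezier drawn with `<path>`. Its stroke #ff00ff means score at S525, F2077. After flipping Y the toolpath is (187.230,81.627) → (212.978,74.908) → (243.810,63.901) → (279.727,48.605).

Shape 2 is a cubic bezier drawn with `<path>`. Its stroke #000000 means cut at S728, F1456. After flipping Y the toolpath is (50.448,101.062) → (57.112,79.729) → (72.910,36.431) → (71.030,15.405).

Shape 3 is a line segment drawn with `<path>`. Its stroke #000000 means cut at S728, F1456. After flipping Y the toolpath is (126.897,24.619) → (23.409,24.590).

Shape 4 is a rectangle drawn with `<rect>`. Its stroke #000000 means cut at S728, F1456. After flipping Y the toolpath is (148.676,166.518) → (196.826,166.518) → (196.826,149.333) → (148.676,149.333) → (148.676,166.518), returning to the start.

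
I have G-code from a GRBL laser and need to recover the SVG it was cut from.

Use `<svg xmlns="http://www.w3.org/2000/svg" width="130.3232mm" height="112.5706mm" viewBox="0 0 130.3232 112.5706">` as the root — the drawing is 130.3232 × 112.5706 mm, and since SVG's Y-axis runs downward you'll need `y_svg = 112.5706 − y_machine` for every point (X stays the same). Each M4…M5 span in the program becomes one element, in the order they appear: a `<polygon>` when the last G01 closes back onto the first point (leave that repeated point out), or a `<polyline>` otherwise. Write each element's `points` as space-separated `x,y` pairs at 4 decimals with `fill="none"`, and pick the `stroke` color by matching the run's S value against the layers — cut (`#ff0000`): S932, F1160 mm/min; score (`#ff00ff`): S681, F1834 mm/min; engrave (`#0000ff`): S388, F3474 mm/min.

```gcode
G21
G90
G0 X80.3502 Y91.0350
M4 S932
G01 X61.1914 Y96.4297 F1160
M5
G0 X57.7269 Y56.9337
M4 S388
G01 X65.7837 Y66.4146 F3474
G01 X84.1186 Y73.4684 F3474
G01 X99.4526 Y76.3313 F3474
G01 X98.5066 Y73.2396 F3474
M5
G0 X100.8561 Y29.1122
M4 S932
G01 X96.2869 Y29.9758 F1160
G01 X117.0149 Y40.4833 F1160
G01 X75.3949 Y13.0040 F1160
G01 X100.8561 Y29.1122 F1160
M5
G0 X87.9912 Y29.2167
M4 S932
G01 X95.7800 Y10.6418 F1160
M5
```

<svg xmlns="http://www.w3.org/2000/svg" width="130.3232mm" height="112.5706mm" viewBox="0 0 130.3232 112.5706">
  <polyline points="80.3502,21.5356 61.1914,16.1409" fill="none" stroke="#ff0000"/>
  <polyline points="57.7269,55.6369 65.7837,46.1560 84.1186,39.1022 99.4526,36.2393 98.5066,39.3310" fill="none" stroke="#0000ff"/>
  <polygon points="100.8561,83.4584 96.2869,82.5948 117.0149,72.0873 75.3949,99.5666" fill="none" stroke="#ff0000"/>
  <polyline points="87.9912,83.3539 95.7800,101.9288" fill="none" stroke="#ff0000"/>
</svg>

Machine Y-up, SVG Y-down with viewBox height 112.5706, so y_svg = 112.5706 − y_machine; X carries over.

Run 1: the run's S932 means `#ff0000` (cut). The run is open, so emit a `<polyline>` with points (Y-flipped): 80.3502,21.5356 61.1914,16.1409.

Run 2: the run's S388 means `#0000ff` (engrave). The run is open, so emit a `<polyline>` with points (Y-flipped): 57.7269,55.6369 65.7837,46.1560 84.1186,39.1022 99.4526,36.2393 98.5066,39.3310.

Run 3: S932 ⇒ cut layer `#ff0000`. The run returns to its start, so emit a `<polygon>` with points (Y-flipped): 100.8561,83.4584 96.2869,82.5948 117.0149,72.0873 75.3949,99.5666.

Run 4: the run's S932 means `#ff0000` (cut). The run is open, so emit a `<polyline>` with points (Y-flipped): 87.9912,83.3539 95.7800,101.9288.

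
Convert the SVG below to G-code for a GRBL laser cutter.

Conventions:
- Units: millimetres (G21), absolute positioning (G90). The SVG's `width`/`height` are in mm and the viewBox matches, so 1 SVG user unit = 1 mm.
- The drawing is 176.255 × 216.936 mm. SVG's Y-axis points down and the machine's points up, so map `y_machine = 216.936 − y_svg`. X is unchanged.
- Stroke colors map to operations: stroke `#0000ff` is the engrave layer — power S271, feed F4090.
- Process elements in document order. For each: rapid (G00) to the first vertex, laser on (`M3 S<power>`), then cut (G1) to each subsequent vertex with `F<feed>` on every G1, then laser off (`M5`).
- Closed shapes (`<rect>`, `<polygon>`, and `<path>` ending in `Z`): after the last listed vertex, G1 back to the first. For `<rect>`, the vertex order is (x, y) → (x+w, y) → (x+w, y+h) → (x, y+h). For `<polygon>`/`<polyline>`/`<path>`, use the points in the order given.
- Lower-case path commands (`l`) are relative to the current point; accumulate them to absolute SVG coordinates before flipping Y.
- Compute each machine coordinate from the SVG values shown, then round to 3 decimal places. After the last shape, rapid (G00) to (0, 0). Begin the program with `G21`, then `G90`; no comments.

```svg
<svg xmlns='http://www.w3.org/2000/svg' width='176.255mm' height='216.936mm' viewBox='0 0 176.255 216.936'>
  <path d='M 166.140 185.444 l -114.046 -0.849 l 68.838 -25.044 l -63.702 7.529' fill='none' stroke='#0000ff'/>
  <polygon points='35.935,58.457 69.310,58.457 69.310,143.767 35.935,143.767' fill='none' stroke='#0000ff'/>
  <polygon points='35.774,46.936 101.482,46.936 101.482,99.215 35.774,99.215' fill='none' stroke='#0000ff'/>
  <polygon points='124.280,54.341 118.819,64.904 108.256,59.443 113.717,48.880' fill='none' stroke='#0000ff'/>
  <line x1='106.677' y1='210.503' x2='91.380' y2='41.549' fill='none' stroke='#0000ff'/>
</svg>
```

1 u = 1 mm; y_m = 216.936 − y.

[1] `<path>` open polyline, #0000ff→engrave S271 F4090: (166.140,31.492) → (52.094,32.341) → (120.932,57.385) → (57.230,49.856)

[2] `<polygon>` rectangle, #0000ff→engrave S271 F4090: (35.935,158.479) → (69.310,158.479) → (69.310,73.169) → (35.935,73.169) → (35.935,158.479) (closed)

[3] `<polygon>` rectangle, #0000ff→engrave S271 F4090: (35.774,170.000) → (101.482,170.000) → (101.482,117.721) → (35.774,117.721) → (35.774,170.000) (closed)

[4] `<polygon>` regular polygon, #0000ff→engrave S271 F4090: (124.280,162.595) → (118.819,152.032) → (108.256,157.493) → (113.717,168.056) → (124.280,162.595) (closed)

[5] `<line>` line segment, #0000ff→engrave S271 F4090: (106.677,6.433) → (91.380,175.387)

G21
G90
G00 X166.140 Y31.492
M3 S271
G1 X52.094 Y32.341 F4090
G1 X120.932 Y57.385 F4090
G1 X57.230 Y49.856 F4090
M5
G00 X35.935 Y158.479
M3 S271
G1 X69.310 Y158.479 F4090
G1 X69.310 Y73.169 F4090
G1 X35.935 Y73.169 F4090
G1 X35.935 Y158.479 F4090
M5
G00 X35.774 Y170.000
M3 S271
G1 X101.482 Y170.000 F4090
G1 X101.482 Y117.721 F4090
G1 X35.774 Y117.721 F4090
G1 X35.774 Y170.000 F4090
M5
G00 X124.280 Y162.595
M3 S271
G1 X118.819 Y152.032 F4090
G1 X108.256 Y157.493 F4090
G1 X113.717 Y168.056 F4090
G1 X124.280 Y162.595 F4090
M5
G00 X106.677 Y6.433
M3 S271
G1 X91.380 Y175.387 F4090
M5
G00 X0.000 Y0.000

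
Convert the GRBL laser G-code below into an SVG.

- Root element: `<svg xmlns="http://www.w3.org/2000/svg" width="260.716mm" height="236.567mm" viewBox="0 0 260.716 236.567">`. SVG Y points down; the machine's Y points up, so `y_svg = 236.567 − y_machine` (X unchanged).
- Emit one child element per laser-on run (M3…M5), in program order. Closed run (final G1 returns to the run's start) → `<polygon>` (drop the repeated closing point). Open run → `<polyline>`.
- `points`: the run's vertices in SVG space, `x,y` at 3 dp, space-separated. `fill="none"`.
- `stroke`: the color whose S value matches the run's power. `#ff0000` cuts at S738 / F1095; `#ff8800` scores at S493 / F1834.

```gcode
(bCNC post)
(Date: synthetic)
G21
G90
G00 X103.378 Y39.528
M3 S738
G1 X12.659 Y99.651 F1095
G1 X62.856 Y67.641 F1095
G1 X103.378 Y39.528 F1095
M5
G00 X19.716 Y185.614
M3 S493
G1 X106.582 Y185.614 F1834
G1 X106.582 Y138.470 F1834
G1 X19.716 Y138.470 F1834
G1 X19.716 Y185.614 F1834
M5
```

<svg xmlns="http://www.w3.org/2000/svg" width="260.716mm" height="236.567mm" viewBox="0 0 260.716 236.567">
  <polygon points="103.378,197.039 12.659,136.916 62.856,168.926" fill="none" stroke="#ff0000"/>
  <polygon points="19.716,50.953 106.582,50.953 106.582,98.097 19.716,98.097" fill="none" stroke="#ff8800"/>
</svg>

y_svg = 236.567 − y_m.

[1] S738→`#ff0000` (cut); closed run; points: 103.378,197.039 12.659,136.916 62.856,168.926

[2] S493→`#ff8800` (score); closed run; points: 19.716,50.953 106.582,50.953 106.582,98.097 19.716,98.097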